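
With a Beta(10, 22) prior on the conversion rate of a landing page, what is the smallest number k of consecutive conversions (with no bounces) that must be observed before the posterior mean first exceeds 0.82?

k = 91

After k conversions and 0 bounces the posterior is Beta(10+k, 22), with mean (10+k)/(10+22+k).
Set (10+k)/(32+k) > 0.82 and solve: k > (0.82·32 − 10)/(1 − 0.82) = 90.222.
The smallest integer exceeding 90.222 is 91, and checking k=91: (101)/(123) = 0.8211 > 0.82.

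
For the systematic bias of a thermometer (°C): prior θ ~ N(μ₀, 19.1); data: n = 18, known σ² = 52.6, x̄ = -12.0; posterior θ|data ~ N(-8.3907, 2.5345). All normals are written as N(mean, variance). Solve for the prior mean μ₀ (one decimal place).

With known observation variance, the Normal–Normal posterior has precision τ_n = τ₀ + n/σ² and mean μ_n = (τ₀μ₀ + (n/σ²)x̄)/τ_n.
Here τ₀ = 1/19.1 = 0.052356 and τ_data = 18/52.6 = 0.342205, so τ_n = 0.394561.
Rearranging for μ₀: μ₀ = (μ_n·τ_n − τ_data·x̄)/τ₀ = (-8.3907·0.394561 − 0.342205·-12.0) / 0.052356 = 0.795817/0.052356 ≈ 15.2.

μ₀ = 15.2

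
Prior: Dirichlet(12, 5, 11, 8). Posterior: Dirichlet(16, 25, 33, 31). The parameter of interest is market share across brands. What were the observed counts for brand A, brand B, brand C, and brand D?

counts (4, 20, 22, 23)

For a Dirichlet(α) prior with multinomial counts c, the posterior is Dirichlet(α + c) componentwise.
Counts are posterior − prior componentwise: 16−12=4, 25−5=20, 33−11=22, 31−8=23.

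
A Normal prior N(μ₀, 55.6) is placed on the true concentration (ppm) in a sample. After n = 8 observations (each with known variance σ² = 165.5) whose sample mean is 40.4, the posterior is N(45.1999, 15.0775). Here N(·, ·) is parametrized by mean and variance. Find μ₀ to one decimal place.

With known observation variance, the Normal–Normal posterior has precision τ_n = τ₀ + n/σ² and mean μ_n = (τ₀μ₀ + (n/σ²)x̄)/τ_n.
Here τ₀ = 1/55.6 = 0.017986 and τ_data = 8/165.5 = 0.048338, so τ_n = 0.066324.
Rearranging for μ₀: μ₀ = (μ_n·τ_n − τ_data·x̄)/τ₀ = (45.1999·0.066324 − 0.048338·40.4) / 0.017986 = 1.044983/0.017986 ≈ 58.1.

μ₀ = 58.1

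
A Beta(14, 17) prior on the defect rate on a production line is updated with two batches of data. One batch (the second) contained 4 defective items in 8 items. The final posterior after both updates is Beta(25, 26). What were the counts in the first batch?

Because Beta–binomial updating is additive in the counts, the combined data contributed (α_post−α_prior, β_post−β_prior) successes and failures.
Total across both batches: 25−14=11 defective items, 26−17=9 good items.
Subtract the second batch: 11−4=7 defective items and 9−4=5 good items.

7 defective items and 5 good items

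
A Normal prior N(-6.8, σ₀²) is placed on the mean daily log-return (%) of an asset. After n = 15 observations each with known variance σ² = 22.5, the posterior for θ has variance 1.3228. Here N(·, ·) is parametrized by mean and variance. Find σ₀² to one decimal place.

Posterior precision equals prior precision plus data precision: 1/σ_n² = 1/σ₀² + n/σ².
So 1/σ₀² = 1/1.3228 − 15/22.5 = 0.755972 − 0.666667 = 0.089305.
Hence σ₀² = 1/0.089305 ≈ 11.2.

σ₀² = 11.2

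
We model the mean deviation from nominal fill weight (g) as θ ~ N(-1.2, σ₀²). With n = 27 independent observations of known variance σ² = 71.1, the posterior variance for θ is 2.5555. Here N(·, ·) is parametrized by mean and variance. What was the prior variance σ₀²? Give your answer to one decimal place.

For the Normal–Normal model with known σ², precisions add: τ_n = τ₀ + n/σ².
So 1/σ₀² = 1/2.5555 − 27/71.1 = 0.391313 − 0.379747 = 0.011566.
Hence σ₀² = 1/0.011566 ≈ 86.5.

σ₀² = 86.5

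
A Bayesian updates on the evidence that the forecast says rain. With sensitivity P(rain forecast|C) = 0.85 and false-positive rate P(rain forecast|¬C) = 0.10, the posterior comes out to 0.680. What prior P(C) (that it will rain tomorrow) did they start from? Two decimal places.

P(C) = 0.20

In odds form, posterior odds = prior odds × likelihood ratio, so prior odds = posterior odds ÷ LR.
Posterior odds = 0.680/(1−0.680) = 2.1250. LR = 0.85/0.10 = 8.5000.
Prior odds = 2.1250/8.5000 = 0.2500, so P(C) = 0.2500/(1+0.2500) ≈ 0.20.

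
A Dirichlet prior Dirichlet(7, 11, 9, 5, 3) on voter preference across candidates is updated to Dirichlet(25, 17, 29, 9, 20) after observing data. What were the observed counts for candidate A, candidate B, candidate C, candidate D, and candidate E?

For a Dirichlet(α) prior with multinomial counts c, the posterior is Dirichlet(α + c) componentwise.
Counts are posterior − prior componentwise: 25−7=18, 17−11=6, 29−9=20, 9−5=4, 20−3=17.

counts (18, 6, 20, 4, 17)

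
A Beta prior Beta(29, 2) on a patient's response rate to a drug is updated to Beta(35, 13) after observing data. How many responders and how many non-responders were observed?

Under Beta–binomial conjugacy the posterior parameters are (a+s, b+f).
So s = 35 − 29 = 6 and f = 13 − 2 = 11.

6 responders and 11 non-responders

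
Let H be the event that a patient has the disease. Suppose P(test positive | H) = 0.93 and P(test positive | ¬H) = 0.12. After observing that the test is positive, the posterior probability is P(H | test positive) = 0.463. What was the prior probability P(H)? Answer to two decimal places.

P(H) = 0.10

Bayes' rule in odds form gives O(H|E) = O(H)·[P(E|H)/P(E|¬H)], hence O(H) = O(H|E)/LR.
Posterior odds = 0.463/(1−0.463) = 0.8622. LR = 0.93/0.12 = 7.7500.
Prior odds = 0.8622/7.7500 = 0.1113, so P(H) = 0.1113/(1+0.1113) ≈ 0.10.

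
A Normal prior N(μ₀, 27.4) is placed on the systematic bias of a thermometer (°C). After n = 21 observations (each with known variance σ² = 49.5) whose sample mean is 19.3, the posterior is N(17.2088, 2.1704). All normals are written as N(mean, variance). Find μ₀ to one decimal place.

The posterior mean is a precision-weighted average: μ_n = (τ₀μ₀ + τ_data·x̄)/(τ₀+τ_data), with τ₀=1/σ₀² and τ_data=n/σ².
Here τ₀ = 1/27.4 = 0.036496 and τ_data = 21/49.5 = 0.424242, so τ_n = 0.460738.
Rearranging for μ₀: μ₀ = (μ_n·τ_n − τ_data·x̄)/τ₀ = (17.2088·0.460738 − 0.424242·19.3) / 0.036496 = -0.259123/0.036496 ≈ -7.1.

μ₀ = -7.1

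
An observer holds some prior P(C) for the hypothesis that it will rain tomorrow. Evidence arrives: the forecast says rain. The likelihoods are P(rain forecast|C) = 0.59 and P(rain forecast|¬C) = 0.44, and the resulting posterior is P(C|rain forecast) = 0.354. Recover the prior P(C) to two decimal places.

P(C) = 0.29

Bayes' rule in odds form gives O(C|E) = O(C)·[P(E|C)/P(E|¬C)], hence O(C) = O(C|E)/LR.
Posterior odds = 0.354/(1−0.354) = 0.5480. LR = 0.59/0.44 = 1.3409.
Prior odds = 0.5480/1.3409 = 0.4087, so P(C) = 0.4087/(1+0.4087) ≈ 0.29.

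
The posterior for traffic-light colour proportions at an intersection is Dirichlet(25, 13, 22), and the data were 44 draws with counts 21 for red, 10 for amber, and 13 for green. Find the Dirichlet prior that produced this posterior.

For a Dirichlet(α) prior with multinomial counts c, the posterior is Dirichlet(α + c) componentwise.
Subtract each count from the matching posterior parameter: 25−21=4, 13−10=3, 22−13=9.

Dirichlet(4, 3, 9)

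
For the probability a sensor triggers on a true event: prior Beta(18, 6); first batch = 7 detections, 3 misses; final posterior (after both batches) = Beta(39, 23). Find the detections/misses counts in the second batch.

Sequential conjugate updates are equivalent to a single update on the pooled data, so total successes = posterior α − prior α and total failures = posterior β − prior β.
Total across both batches: 39−18=21 detections, 23−6=17 misses.
Subtract the first batch: 21−7=14 detections and 17−3=14 misses.

14 detections and 14 misses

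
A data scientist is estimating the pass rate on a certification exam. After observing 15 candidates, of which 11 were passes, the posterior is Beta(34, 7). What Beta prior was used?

Beta(23, 3)

Beta is conjugate to the binomial likelihood: posterior = Beta(α+s, β+f).
Subtract the data counts: 34−11=23, 7−4=3.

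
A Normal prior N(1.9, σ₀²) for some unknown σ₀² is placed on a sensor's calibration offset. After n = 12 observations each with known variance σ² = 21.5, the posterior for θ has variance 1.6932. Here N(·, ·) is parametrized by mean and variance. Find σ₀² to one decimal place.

σ₀² = 30.8

For the Normal–Normal model with known σ², precisions add: τ_n = τ₀ + n/σ².
So 1/σ₀² = 1/1.6932 − 12/21.5 = 0.590598 − 0.558140 = 0.032458.
Hence σ₀² = 1/0.032458 ≈ 30.8.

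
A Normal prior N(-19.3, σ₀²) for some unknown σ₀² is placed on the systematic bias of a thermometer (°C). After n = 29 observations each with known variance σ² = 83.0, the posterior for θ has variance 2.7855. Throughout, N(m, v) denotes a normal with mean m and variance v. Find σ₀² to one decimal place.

Posterior precision equals prior precision plus data precision: 1/σ_n² = 1/σ₀² + n/σ².
So 1/σ₀² = 1/2.7855 − 29/83.0 = 0.359002 − 0.349398 = 0.009604.
Hence σ₀² = 1/0.009604 ≈ 104.1.

σ₀² = 104.1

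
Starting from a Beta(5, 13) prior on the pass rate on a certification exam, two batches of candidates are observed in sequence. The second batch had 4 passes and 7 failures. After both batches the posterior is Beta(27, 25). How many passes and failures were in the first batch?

Because Beta–binomial updating is additive in the counts, the combined data contributed (α_post−α_prior, β_post−β_prior) successes and failures.
Total across both batches: 27−5=22 passes, 25−13=12 failures.
Subtract the second batch: 22−4=18 passes and 12−7=5 failures.

18 passes and 5 failures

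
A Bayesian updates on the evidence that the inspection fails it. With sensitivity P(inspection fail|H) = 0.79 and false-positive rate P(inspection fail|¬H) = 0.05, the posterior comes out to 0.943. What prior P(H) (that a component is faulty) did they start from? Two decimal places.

In odds form, posterior odds = prior odds × likelihood ratio, so prior odds = posterior odds ÷ LR.
Posterior odds = 0.943/(1−0.943) = 16.5439. LR = 0.79/0.05 = 15.8000.
Prior odds = 16.5439/15.8000 = 1.0471, so P(H) = 1.0471/(1+1.0471) ≈ 0.51.

P(H) = 0.51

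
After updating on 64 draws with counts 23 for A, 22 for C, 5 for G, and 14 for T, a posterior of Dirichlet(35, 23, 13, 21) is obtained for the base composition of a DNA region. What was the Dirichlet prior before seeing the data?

Dirichlet(12, 1, 8, 7)

For a Dirichlet(α) prior with multinomial counts c, the posterior is Dirichlet(α + c) componentwise.
Subtract each count from the matching posterior parameter: 35−23=12, 23−22=1, 13−5=8, 21−14=7.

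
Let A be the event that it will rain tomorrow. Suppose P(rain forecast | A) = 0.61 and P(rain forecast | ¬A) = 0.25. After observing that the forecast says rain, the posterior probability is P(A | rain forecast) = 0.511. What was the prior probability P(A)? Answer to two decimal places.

Bayes' rule in odds form gives O(A|E) = O(A)·[P(E|A)/P(E|¬A)], hence O(A) = O(A|E)/LR.
Posterior odds = 0.511/(1−0.511) = 1.0450. LR = 0.61/0.25 = 2.4400.
Prior odds = 1.0450/2.4400 = 0.4283, so P(A) = 0.4283/(1+0.4283) ≈ 0.30.

P(A) = 0.30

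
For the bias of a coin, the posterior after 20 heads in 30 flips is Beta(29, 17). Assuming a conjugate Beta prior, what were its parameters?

Beta is conjugate to the binomial likelihood: posterior = Beta(α+s, β+f).
So α = 29 − 20 = 9 and β = 17 − 10 = 7.

Beta(9, 7)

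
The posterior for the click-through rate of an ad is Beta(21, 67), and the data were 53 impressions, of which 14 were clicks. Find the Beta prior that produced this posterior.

Beta is conjugate to the binomial likelihood: posterior = Beta(a+s, b+f).
So a = 21 − 14 = 7 and b = 67 − 39 = 28.

Beta(7, 28)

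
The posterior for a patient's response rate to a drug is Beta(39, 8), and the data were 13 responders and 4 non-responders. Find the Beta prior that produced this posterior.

Beta(26, 4)

Beta is conjugate to the binomial likelihood: posterior = Beta(α+s, β+f).
Subtract the data counts: 39−13=26, 8−4=4.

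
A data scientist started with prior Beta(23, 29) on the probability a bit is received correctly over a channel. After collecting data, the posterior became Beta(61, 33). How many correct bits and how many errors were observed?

Beta is conjugate to the binomial likelihood: posterior = Beta(α+s, β+f).
So s = 61 − 23 = 38 and f = 33 − 29 = 4.

38 correct bits and 4 errors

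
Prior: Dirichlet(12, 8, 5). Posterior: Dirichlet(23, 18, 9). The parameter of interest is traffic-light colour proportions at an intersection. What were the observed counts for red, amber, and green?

counts (11, 10, 4)

For a Dirichlet(α) prior with multinomial counts c, the posterior is Dirichlet(α + c) componentwise.
Counts are posterior − prior componentwise: 23−12=11, 18−8=10, 9−5=4.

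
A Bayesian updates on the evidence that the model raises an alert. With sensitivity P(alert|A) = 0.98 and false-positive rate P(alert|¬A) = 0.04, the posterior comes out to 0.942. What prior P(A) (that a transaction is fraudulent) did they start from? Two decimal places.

Bayes' rule in odds form gives O(A|E) = O(A)·[P(E|A)/P(E|¬A)], hence O(A) = O(A|E)/LR.
Posterior odds = 0.942/(1−0.942) = 16.2414. LR = 0.98/0.04 = 24.5000.
Prior odds = 16.2414/24.5000 = 0.6629, so P(A) = 0.6629/(1+0.6629) ≈ 0.40.

P(A) = 0.40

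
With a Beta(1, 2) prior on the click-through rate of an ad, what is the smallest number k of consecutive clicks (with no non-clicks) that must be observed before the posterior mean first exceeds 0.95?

k = 38

After k clicks and 0 non-clicks the posterior is Beta(1+k, 2), with mean (1+k)/(1+2+k).
Set (1+k)/(3+k) > 0.95 and solve: k > (0.95·3 − 1)/(1 − 0.95) = 37.000.
The smallest integer exceeding 37.000 is 38.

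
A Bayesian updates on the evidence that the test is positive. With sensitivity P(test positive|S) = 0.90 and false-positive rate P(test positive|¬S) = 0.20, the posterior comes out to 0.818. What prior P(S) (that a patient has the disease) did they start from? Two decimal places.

Bayes' rule in odds form gives O(S|E) = O(S)·[P(E|S)/P(E|¬S)], hence O(S) = O(S|E)/LR.
Posterior odds = 0.818/(1−0.818) = 4.4945. LR = 0.90/0.20 = 4.5000.
Prior odds = 4.4945/4.5000 = 0.9988, so P(S) = 0.9988/(1+0.9988) ≈ 0.50.

P(S) = 0.50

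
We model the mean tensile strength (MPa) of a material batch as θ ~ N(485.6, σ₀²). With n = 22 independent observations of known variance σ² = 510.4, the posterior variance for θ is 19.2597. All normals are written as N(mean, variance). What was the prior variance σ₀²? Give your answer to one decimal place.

σ₀² = 113.4

For the Normal–Normal model with known σ², precisions add: τ_n = τ₀ + n/σ².
So 1/σ₀² = 1/19.2597 − 22/510.4 = 0.051922 − 0.043103 = 0.008819.
Hence σ₀² = 1/0.008819 ≈ 113.4.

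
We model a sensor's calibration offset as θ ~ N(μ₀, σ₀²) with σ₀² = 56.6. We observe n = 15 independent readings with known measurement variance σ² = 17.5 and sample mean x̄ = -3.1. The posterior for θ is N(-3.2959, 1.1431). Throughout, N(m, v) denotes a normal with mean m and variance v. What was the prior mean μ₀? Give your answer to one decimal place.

μ₀ = -12.8

With known observation variance, the Normal–Normal posterior has precision τ_n = τ₀ + n/σ² and mean μ_n = (τ₀μ₀ + (n/σ²)x̄)/τ_n.
Here τ₀ = 1/56.6 = 0.017668 and τ_data = 15/17.5 = 0.857143, so τ_n = 0.874811.
Rearranging for μ₀: μ₀ = (μ_n·τ_n − τ_data·x̄)/τ₀ = (-3.2959·0.874811 − 0.857143·-3.1) / 0.017668 = -0.226146/0.017668 ≈ -12.8.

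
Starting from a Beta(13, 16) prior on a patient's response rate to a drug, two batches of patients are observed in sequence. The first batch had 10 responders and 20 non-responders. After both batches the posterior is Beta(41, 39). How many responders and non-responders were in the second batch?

Sequential conjugate updates are equivalent to a single update on the pooled data, so total successes = posterior α − prior α and total failures = posterior β − prior β.
Total across both batches: 41−13=28 responders, 39−16=23 non-responders.
Subtract the first batch: 28−10=18 responders and 23−20=3 non-responders.

18 responders and 3 non-responders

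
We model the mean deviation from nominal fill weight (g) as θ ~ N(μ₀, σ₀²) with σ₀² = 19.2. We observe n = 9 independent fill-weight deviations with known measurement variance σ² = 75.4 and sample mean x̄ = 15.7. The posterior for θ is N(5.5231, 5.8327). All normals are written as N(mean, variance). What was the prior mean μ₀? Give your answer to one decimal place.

With known observation variance, the Normal–Normal posterior has precision τ_n = τ₀ + n/σ² and mean μ_n = (τ₀μ₀ + (n/σ²)x̄)/τ_n.
Here τ₀ = 1/19.2 = 0.052083 and τ_data = 9/75.4 = 0.119363, so τ_n = 0.171446.
Rearranging for μ₀: μ₀ = (μ_n·τ_n − τ_data·x̄)/τ₀ = (5.5231·0.171446 − 0.119363·15.7) / 0.052083 = -0.927086/0.052083 ≈ -17.8.

μ₀ = -17.8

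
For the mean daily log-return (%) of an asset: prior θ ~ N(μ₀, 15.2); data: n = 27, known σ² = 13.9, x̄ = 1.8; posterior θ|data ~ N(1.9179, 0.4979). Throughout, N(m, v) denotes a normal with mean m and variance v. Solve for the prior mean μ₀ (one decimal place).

The posterior mean is a precision-weighted average: μ_n = (τ₀μ₀ + τ_data·x̄)/(τ₀+τ_data), with τ₀=1/σ₀² and τ_data=n/σ².
Here τ₀ = 1/15.2 = 0.065789 and τ_data = 27/13.9 = 1.942446, so τ_n = 2.008235.
Rearranging for μ₀: μ₀ = (μ_n·τ_n − τ_data·x̄)/τ₀ = (1.9179·2.008235 − 1.942446·1.8) / 0.065789 = 0.355191/0.065789 ≈ 5.4.

μ₀ = 5.4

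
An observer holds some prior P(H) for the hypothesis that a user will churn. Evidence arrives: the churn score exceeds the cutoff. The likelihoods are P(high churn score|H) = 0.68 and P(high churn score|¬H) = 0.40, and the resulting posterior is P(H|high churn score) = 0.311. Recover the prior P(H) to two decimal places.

Bayes' rule in odds form gives O(H|E) = O(H)·[P(E|H)/P(E|¬H)], hence O(H) = O(H|E)/LR.
Posterior odds = 0.311/(1−0.311) = 0.4514. LR = 0.68/0.40 = 1.7000.
Prior odds = 0.4514/1.7000 = 0.2655, so P(H) = 0.2655/(1+0.2655) ≈ 0.21.

P(H) = 0.21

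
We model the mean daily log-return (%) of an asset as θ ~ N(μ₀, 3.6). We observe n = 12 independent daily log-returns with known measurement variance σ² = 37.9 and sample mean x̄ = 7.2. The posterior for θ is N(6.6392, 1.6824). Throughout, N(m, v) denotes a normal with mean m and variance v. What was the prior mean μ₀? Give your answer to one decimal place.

With known observation variance, the Normal–Normal posterior has precision τ_n = τ₀ + n/σ² and mean μ_n = (τ₀μ₀ + (n/σ²)x̄)/τ_n.
Here τ₀ = 1/3.6 = 0.277778 and τ_data = 12/37.9 = 0.316623, so τ_n = 0.594401.
Rearranging for μ₀: μ₀ = (μ_n·τ_n − τ_data·x̄)/τ₀ = (6.6392·0.594401 − 0.316623·7.2) / 0.277778 = 1.666662/0.277778 ≈ 6.0.

μ₀ = 6.0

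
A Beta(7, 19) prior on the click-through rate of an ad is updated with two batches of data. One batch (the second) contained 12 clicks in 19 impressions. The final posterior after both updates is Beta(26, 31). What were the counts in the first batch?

Sequential conjugate updates are equivalent to a single update on the pooled data, so total successes = posterior α − prior α and total failures = posterior β − prior β.
Total across both batches: 26−7=19 clicks, 31−19=12 non-clicks.
Subtract the second batch: 19−12=7 clicks and 12−7=5 non-clicks.

7 clicks and 5 non-clicks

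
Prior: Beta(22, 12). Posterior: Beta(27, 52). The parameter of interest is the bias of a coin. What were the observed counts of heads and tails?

Beta is conjugate to the binomial likelihood: posterior = Beta(α+s, β+f).
So s = 27 − 22 = 5 and f = 52 − 12 = 40.

5 heads and 40 tails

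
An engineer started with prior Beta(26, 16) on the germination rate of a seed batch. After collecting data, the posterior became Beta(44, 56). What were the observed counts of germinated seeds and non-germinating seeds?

Under Beta–binomial conjugacy the posterior parameters are (α+s, β+f).
Match parameters: s=44−26=18, f=56−16=40.

18 germinated seeds and 40 non-germinating seeds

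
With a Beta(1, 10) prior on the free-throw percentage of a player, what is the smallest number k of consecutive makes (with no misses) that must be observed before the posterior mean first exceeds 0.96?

k = 240

After k makes and 0 misses the posterior is Beta(1+k, 10), with mean (1+k)/(1+10+k).
Set (1+k)/(11+k) > 0.96 and solve: k > (0.96·11 − 1)/(1 − 0.96) = 239.000.
The smallest integer exceeding 239.000 is 240, and checking k=240: (241)/(251) = 0.9602 > 0.96.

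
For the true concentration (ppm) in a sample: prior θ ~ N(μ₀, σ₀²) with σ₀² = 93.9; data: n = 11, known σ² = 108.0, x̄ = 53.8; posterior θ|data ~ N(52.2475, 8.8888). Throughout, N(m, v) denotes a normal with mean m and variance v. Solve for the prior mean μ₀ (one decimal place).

μ₀ = 37.4

With known observation variance, the Normal–Normal posterior has precision τ_n = τ₀ + n/σ² and mean μ_n = (τ₀μ₀ + (n/σ²)x̄)/τ_n.
Here τ₀ = 1/93.9 = 0.010650 and τ_data = 11/108.0 = 0.101852, so τ_n = 0.112502.
Rearranging for μ₀: μ₀ = (μ_n·τ_n − τ_data·x̄)/τ₀ = (52.2475·0.112502 − 0.101852·53.8) / 0.010650 = 0.398311/0.010650 ≈ 37.4.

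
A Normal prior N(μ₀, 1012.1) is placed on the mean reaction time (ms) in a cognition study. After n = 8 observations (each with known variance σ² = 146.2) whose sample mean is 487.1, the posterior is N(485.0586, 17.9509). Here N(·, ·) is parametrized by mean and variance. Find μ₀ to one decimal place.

μ₀ = 372.0

The posterior mean is a precision-weighted average: μ_n = (τ₀μ₀ + τ_data·x̄)/(τ₀+τ_data), with τ₀=1/σ₀² and τ_data=n/σ².
Here τ₀ = 1/1012.1 = 0.000988 and τ_data = 8/146.2 = 0.054720, so τ_n = 0.055708.
Rearranging for μ₀: μ₀ = (μ_n·τ_n − τ_data·x̄)/τ₀ = (485.0586·0.055708 − 0.054720·487.1) / 0.000988 = 0.367532/0.000988 ≈ 372.0.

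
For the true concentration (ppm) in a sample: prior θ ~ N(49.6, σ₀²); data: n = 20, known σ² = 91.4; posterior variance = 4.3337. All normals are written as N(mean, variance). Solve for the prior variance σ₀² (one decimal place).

σ₀² = 83.8

Posterior precision equals prior precision plus data precision: 1/σ_n² = 1/σ₀² + n/σ².
So 1/σ₀² = 1/4.3337 − 20/91.4 = 0.230750 − 0.218818 = 0.011932.
Hence σ₀² = 1/0.011932 ≈ 83.8.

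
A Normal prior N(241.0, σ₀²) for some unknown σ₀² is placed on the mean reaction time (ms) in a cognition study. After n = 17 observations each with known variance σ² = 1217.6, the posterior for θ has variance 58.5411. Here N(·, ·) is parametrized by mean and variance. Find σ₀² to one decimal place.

σ₀² = 320.5

Posterior precision equals prior precision plus data precision: 1/σ_n² = 1/σ₀² + n/σ².
So 1/σ₀² = 1/58.5411 − 17/1217.6 = 0.017082 − 0.013962 = 0.003120.
Hence σ₀² = 1/0.003120 ≈ 320.5.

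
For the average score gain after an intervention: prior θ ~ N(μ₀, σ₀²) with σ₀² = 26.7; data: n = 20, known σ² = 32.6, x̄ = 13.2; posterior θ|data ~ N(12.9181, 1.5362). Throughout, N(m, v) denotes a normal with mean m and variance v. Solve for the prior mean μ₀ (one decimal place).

μ₀ = 8.3

With known observation variance, the Normal–Normal posterior has precision τ_n = τ₀ + n/σ² and mean μ_n = (τ₀μ₀ + (n/σ²)x̄)/τ_n.
Here τ₀ = 1/26.7 = 0.037453 and τ_data = 20/32.6 = 0.613497, so τ_n = 0.650950.
Rearranging for μ₀: μ₀ = (μ_n·τ_n − τ_data·x̄)/τ₀ = (12.9181·0.650950 − 0.613497·13.2) / 0.037453 = 0.310877/0.037453 ≈ 8.3.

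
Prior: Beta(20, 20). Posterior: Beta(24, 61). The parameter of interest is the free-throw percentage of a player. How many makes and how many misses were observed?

Under Beta–binomial conjugacy the posterior parameters are (a+s, b+f).
So s = 24 − 20 = 4 and f = 61 − 20 = 41.

4 makes and 41 misses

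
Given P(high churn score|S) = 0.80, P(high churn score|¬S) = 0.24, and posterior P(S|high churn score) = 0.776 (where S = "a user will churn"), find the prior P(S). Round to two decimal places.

P(S) = 0.51

In odds form, posterior odds = prior odds × likelihood ratio, so prior odds = posterior odds ÷ LR.
Posterior odds = 0.776/(1−0.776) = 3.4643. LR = 0.80/0.24 = 3.3333.
Prior odds = 3.4643/3.3333 = 1.0393, so P(S) = 1.0393/(1+1.0393) ≈ 0.51.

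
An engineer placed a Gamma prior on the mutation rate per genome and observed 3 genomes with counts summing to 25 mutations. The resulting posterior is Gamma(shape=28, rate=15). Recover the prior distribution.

Gamma(shape=3, rate=12)

Gamma–Poisson conjugacy: posterior shape = α + Σxᵢ, posterior rate = β + n.
So α = 28 − 25 = 3 and β = 15 − 3 = 12.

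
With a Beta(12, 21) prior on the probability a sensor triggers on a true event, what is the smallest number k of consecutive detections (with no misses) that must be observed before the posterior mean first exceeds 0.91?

After k detections and 0 misses the posterior is Beta(12+k, 21), with mean (12+k)/(12+21+k).
Set (12+k)/(33+k) > 0.91 and solve: k > (0.91·33 − 12)/(1 − 0.91) = 200.333.
The smallest integer exceeding 200.333 is 201.

k = 201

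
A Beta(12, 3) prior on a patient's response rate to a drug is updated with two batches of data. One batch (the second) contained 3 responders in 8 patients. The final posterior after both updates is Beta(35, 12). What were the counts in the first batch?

20 responders and 4 non-responders

Sequential conjugate updates are equivalent to a single update on the pooled data, so total successes = posterior α − prior α and total failures = posterior β − prior β.
Total across both batches: 35−12=23 responders, 12−3=9 non-responders.
Subtract the second batch: 23−3=20 responders and 9−5=4 non-responders.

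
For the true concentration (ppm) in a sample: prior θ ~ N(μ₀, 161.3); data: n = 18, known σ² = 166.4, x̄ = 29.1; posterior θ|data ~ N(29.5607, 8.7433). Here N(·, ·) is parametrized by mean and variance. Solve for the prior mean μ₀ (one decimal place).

With known observation variance, the Normal–Normal posterior has precision τ_n = τ₀ + n/σ² and mean μ_n = (τ₀μ₀ + (n/σ²)x̄)/τ_n.
Here τ₀ = 1/161.3 = 0.006200 and τ_data = 18/166.4 = 0.108173, so τ_n = 0.114373.
Rearranging for μ₀: μ₀ = (μ_n·τ_n − τ_data·x̄)/τ₀ = (29.5607·0.114373 − 0.108173·29.1) / 0.006200 = 0.233112/0.006200 ≈ 37.6.

μ₀ = 37.6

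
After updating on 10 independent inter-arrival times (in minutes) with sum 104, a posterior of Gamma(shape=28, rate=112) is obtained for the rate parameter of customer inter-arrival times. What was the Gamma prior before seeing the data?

Gamma–exponential conjugacy: posterior shape = α + n, posterior rate = β + Σtᵢ.
So α = 28 − 10 = 18 and β = 112 − 104 = 8.

Gamma(shape=18, rate=8)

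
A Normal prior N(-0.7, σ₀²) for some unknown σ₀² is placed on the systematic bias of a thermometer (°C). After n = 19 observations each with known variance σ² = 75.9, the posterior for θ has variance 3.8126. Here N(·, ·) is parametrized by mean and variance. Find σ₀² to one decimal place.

σ₀² = 83.6

Posterior precision equals prior precision plus data precision: 1/σ_n² = 1/σ₀² + n/σ².
So 1/σ₀² = 1/3.8126 − 19/75.9 = 0.262288 − 0.250329 = 0.011959.
Hence σ₀² = 1/0.011959 ≈ 83.6.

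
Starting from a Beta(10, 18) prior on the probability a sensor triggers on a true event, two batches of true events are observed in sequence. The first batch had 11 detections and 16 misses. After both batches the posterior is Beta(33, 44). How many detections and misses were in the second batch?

Because Beta–binomial updating is additive in the counts, the combined data contributed (α_post−α_prior, β_post−β_prior) successes and failures.
Total across both batches: 33−10=23 detections, 44−18=26 misses.
Subtract the first batch: 23−11=12 detections and 26−16=10 misses.

12 detections and 10 misses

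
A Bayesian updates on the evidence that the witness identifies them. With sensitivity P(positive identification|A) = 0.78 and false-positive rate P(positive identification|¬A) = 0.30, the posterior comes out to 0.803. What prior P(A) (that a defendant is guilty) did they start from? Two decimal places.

Bayes' rule in odds form gives O(A|E) = O(A)·[P(E|A)/P(E|¬A)], hence O(A) = O(A|E)/LR.
Posterior odds = 0.803/(1−0.803) = 4.0761. LR = 0.78/0.30 = 2.6000.
Prior odds = 4.0761/2.6000 = 1.5677, so P(A) = 1.5677/(1+1.5677) ≈ 0.61.

P(A) = 0.61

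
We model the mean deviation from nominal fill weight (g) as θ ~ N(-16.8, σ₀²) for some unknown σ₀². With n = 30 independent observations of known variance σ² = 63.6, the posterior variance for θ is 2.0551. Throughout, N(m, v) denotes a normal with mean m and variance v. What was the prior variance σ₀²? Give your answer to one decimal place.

σ₀² = 67.1

For the Normal–Normal model with known σ², precisions add: τ_n = τ₀ + n/σ².
So 1/σ₀² = 1/2.0551 − 30/63.6 = 0.486594 − 0.471698 = 0.014896.
Hence σ₀² = 1/0.014896 ≈ 67.1.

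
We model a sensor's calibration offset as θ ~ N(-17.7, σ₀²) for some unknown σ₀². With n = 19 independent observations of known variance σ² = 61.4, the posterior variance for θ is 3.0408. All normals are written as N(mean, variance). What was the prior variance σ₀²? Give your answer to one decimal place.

For the Normal–Normal model with known σ², precisions add: τ_n = τ₀ + n/σ².
So 1/σ₀² = 1/3.0408 − 19/61.4 = 0.328861 − 0.309446 = 0.019415.
Hence σ₀² = 1/0.019415 ≈ 51.5.

σ₀² = 51.5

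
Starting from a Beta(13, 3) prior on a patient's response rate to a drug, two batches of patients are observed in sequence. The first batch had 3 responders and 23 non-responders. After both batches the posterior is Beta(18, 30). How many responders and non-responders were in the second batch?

2 responders and 4 non-responders

Sequential conjugate updates are equivalent to a single update on the pooled data, so total successes = posterior α − prior α and total failures = posterior β − prior β.
Total across both batches: 18−13=5 responders, 30−3=27 non-responders.
Subtract the first batch: 5−3=2 responders and 27−23=4 non-responders.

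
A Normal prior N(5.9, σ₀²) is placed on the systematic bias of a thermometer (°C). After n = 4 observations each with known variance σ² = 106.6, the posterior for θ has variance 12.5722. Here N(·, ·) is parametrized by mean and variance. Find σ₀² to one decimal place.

σ₀² = 23.8

For the Normal–Normal model with known σ², precisions add: τ_n = τ₀ + n/σ².
So 1/σ₀² = 1/12.5722 − 4/106.6 = 0.079541 − 0.037523 = 0.042018.
Hence σ₀² = 1/0.042018 ≈ 23.8.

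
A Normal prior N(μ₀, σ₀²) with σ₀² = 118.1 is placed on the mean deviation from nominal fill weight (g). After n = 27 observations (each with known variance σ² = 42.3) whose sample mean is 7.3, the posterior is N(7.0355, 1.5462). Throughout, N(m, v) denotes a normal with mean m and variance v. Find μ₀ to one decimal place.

With known observation variance, the Normal–Normal posterior has precision τ_n = τ₀ + n/σ² and mean μ_n = (τ₀μ₀ + (n/σ²)x̄)/τ_n.
Here τ₀ = 1/118.1 = 0.008467 and τ_data = 27/42.3 = 0.638298, so τ_n = 0.646765.
Rearranging for μ₀: μ₀ = (μ_n·τ_n − τ_data·x̄)/τ₀ = (7.0355·0.646765 − 0.638298·7.3) / 0.008467 = -0.109260/0.008467 ≈ -12.9.

μ₀ = -12.9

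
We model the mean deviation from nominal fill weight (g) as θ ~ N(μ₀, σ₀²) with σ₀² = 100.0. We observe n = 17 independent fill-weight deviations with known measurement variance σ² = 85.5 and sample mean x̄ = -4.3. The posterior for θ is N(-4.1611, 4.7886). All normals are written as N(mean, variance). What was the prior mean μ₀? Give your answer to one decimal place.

μ₀ = -1.4

The posterior mean is a precision-weighted average: μ_n = (τ₀μ₀ + τ_data·x̄)/(τ₀+τ_data), with τ₀=1/σ₀² and τ_data=n/σ².
Here τ₀ = 1/100.0 = 0.010000 and τ_data = 17/85.5 = 0.198830, so τ_n = 0.208830.
Rearranging for μ₀: μ₀ = (μ_n·τ_n − τ_data·x̄)/τ₀ = (-4.1611·0.208830 − 0.198830·-4.3) / 0.010000 = -0.013994/0.010000 ≈ -1.4.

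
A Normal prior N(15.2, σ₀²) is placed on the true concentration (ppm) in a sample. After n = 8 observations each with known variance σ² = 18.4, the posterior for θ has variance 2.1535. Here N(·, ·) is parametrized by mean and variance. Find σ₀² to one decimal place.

σ₀² = 33.8

Posterior precision equals prior precision plus data precision: 1/σ_n² = 1/σ₀² + n/σ².
So 1/σ₀² = 1/2.1535 − 8/18.4 = 0.464360 − 0.434783 = 0.029577.
Hence σ₀² = 1/0.029577 ≈ 33.8.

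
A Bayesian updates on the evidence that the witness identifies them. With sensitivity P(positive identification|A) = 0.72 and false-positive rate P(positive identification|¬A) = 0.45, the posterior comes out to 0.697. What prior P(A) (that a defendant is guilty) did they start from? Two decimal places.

P(A) = 0.59

Bayes' rule in odds form gives O(A|E) = O(A)·[P(E|A)/P(E|¬A)], hence O(A) = O(A|E)/LR.
Posterior odds = 0.697/(1−0.697) = 2.3003. LR = 0.72/0.45 = 1.6000.
Prior odds = 2.3003/1.6000 = 1.4377, so P(A) = 1.4377/(1+1.4377) ≈ 0.59.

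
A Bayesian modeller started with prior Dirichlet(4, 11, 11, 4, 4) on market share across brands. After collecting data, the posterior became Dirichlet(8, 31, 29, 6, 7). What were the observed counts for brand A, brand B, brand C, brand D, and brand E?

For a Dirichlet(α) prior with multinomial counts c, the posterior is Dirichlet(α + c) componentwise.
Counts are posterior − prior componentwise: 8−4=4, 31−11=20, 29−11=18, 6−4=2, 7−4=3.

counts (4, 20, 18, 2, 3)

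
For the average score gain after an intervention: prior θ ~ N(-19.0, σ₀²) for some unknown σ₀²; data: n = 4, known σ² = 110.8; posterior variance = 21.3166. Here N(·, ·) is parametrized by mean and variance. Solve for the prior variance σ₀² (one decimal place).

σ₀² = 92.5

Posterior precision equals prior precision plus data precision: 1/σ_n² = 1/σ₀² + n/σ².
So 1/σ₀² = 1/21.3166 − 4/110.8 = 0.046912 − 0.036101 = 0.010811.
Hence σ₀² = 1/0.010811 ≈ 92.5.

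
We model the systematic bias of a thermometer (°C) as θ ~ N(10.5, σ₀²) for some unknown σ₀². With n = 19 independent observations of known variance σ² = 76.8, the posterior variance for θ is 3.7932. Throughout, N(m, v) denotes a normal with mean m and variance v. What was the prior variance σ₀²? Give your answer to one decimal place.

σ₀² = 61.6

Posterior precision equals prior precision plus data precision: 1/σ_n² = 1/σ₀² + n/σ².
So 1/σ₀² = 1/3.7932 − 19/76.8 = 0.263630 − 0.247396 = 0.016234.
Hence σ₀² = 1/0.016234 ≈ 61.6.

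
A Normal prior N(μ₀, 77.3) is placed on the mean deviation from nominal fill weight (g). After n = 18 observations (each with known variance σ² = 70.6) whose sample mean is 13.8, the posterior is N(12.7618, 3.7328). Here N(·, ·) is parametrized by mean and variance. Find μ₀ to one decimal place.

With known observation variance, the Normal–Normal posterior has precision τ_n = τ₀ + n/σ² and mean μ_n = (τ₀μ₀ + (n/σ²)x̄)/τ_n.
Here τ₀ = 1/77.3 = 0.012937 and τ_data = 18/70.6 = 0.254958, so τ_n = 0.267895.
Rearranging for μ₀: μ₀ = (μ_n·τ_n − τ_data·x̄)/τ₀ = (12.7618·0.267895 − 0.254958·13.8) / 0.012937 = -0.099598/0.012937 ≈ -7.7.

μ₀ = -7.7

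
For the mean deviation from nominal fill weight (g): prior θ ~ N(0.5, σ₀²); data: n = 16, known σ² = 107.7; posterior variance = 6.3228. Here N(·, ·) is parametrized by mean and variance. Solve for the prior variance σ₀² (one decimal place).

σ₀² = 104.2

Posterior precision equals prior precision plus data precision: 1/σ_n² = 1/σ₀² + n/σ².
So 1/σ₀² = 1/6.3228 − 16/107.7 = 0.158158 − 0.148561 = 0.009597.
Hence σ₀² = 1/0.009597 ≈ 104.2.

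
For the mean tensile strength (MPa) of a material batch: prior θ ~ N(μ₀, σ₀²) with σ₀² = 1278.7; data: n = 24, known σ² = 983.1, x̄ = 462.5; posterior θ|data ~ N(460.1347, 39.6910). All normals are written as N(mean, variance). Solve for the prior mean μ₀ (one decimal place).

The posterior mean is a precision-weighted average: μ_n = (τ₀μ₀ + τ_data·x̄)/(τ₀+τ_data), with τ₀=1/σ₀² and τ_data=n/σ².
Here τ₀ = 1/1278.7 = 0.000782 and τ_data = 24/983.1 = 0.024413, so τ_n = 0.025195.
Rearranging for μ₀: μ₀ = (μ_n·τ_n − τ_data·x̄)/τ₀ = (460.1347·0.025195 − 0.024413·462.5) / 0.000782 = 0.302081/0.000782 ≈ 386.3.

μ₀ = 386.3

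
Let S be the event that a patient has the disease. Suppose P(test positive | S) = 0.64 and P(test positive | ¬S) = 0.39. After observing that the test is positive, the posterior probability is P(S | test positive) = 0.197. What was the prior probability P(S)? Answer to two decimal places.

P(S) = 0.13

Bayes' rule in odds form gives O(S|E) = O(S)·[P(E|S)/P(E|¬S)], hence O(S) = O(S|E)/LR.
Posterior odds = 0.197/(1−0.197) = 0.2453. LR = 0.64/0.39 = 1.6410.
Prior odds = 0.2453/1.6410 = 0.1495, so P(S) = 0.1495/(1+0.1495) ≈ 0.13.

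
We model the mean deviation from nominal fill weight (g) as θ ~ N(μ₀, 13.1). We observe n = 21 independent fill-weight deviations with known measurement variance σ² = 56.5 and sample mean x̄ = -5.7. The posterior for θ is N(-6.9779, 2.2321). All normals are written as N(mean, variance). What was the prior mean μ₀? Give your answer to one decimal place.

μ₀ = -13.2

The posterior mean is a precision-weighted average: μ_n = (τ₀μ₀ + τ_data·x̄)/(τ₀+τ_data), with τ₀=1/σ₀² and τ_data=n/σ².
Here τ₀ = 1/13.1 = 0.076336 and τ_data = 21/56.5 = 0.371681, so τ_n = 0.448017.
Rearranging for μ₀: μ₀ = (μ_n·τ_n − τ_data·x̄)/τ₀ = (-6.9779·0.448017 − 0.371681·-5.7) / 0.076336 = -1.007636/0.076336 ≈ -13.2.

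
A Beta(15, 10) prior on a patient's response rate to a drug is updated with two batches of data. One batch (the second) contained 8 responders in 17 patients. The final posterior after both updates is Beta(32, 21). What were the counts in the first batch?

Because Beta–binomial updating is additive in the counts, the combined data contributed (α_post−α_prior, β_post−β_prior) successes and failures.
Total across both batches: 32−15=17 responders, 21−10=11 non-responders.
Subtract the second batch: 17−8=9 responders and 11−9=2 non-responders.

9 responders and 2 non-responders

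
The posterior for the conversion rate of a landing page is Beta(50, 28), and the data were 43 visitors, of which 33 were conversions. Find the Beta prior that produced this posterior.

Beta(17, 18)

Beta is conjugate to the binomial likelihood: posterior = Beta(α+s, β+f).
Subtract the data counts: 50−33=17, 28−10=18.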